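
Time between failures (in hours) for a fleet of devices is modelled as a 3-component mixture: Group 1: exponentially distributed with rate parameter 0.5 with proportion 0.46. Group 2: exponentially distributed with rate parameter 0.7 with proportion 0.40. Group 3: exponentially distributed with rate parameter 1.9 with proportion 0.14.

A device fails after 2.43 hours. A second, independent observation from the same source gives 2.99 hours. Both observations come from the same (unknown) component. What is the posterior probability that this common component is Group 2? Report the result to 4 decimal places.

0.3652

The responsibility of component k is w_k f_k(x) divided by Σ_j w_j f_j(x).
Since both observations come from the same component, the likelihood for component k is f_k(x₁)·f_k(x₂).
  p_1 = [0.148355] × [0.112124] = 0.0166342
  p_2 = [0.127751] × [0.0863216] = 0.0110276
  p_3 = [0.0187766] × [0.00647928] = 0.000121659
Weight by the priors:
  w_1·p_1 = 0.46 × 0.0166342 = 0.00765173
  w_2·p_2 = 0.40 × 0.0110276 = 0.00441106
  w_3·p_3 = 0.14 × 0.000121659 = 1.70322e-05
Sum: 0.00765173 + 0.00441106 + 1.70322e-05 = 0.0120798
P(Group 2 | x) = 0.00441106 / 0.0120798 ≈ 0.3652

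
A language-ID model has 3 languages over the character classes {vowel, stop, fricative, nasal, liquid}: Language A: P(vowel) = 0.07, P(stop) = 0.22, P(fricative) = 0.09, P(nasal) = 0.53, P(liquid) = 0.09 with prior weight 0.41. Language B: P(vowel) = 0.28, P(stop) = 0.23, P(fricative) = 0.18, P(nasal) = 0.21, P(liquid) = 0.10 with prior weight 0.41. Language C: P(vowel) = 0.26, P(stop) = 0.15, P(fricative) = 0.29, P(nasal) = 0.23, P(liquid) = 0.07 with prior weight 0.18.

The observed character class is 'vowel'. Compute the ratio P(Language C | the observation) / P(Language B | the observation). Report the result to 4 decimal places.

Since P(k|x) ∝ π_k f_k(x), the posterior odds are π_i f_i(x) / (π_j f_j(x)).
Categorical probabilities:
  f_A = 0.07
  f_B = 0.28
  f_C = 0.26
0.0468 / 0.1148 ≈ 0.4077

0.4077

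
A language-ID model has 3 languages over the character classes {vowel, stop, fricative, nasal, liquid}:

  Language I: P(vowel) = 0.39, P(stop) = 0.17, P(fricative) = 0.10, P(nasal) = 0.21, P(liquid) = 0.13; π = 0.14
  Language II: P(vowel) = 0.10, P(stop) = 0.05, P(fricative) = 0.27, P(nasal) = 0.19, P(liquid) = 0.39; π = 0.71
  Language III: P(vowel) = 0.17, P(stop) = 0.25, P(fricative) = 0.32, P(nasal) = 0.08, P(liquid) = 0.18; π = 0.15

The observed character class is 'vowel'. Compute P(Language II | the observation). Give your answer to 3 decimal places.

0.470

Apply Bayes' rule: the posterior for each component is proportional to its prior times its likelihood at x.
Evaluate each component's likelihood at the observed value:
  f_I = P(vowel | comp) = 0.39
  f_II = P(vowel | comp) = 0.10
  f_III = P(vowel | comp) = 0.17
Weight by the priors:
  π_I·f_I = 0.14 × 0.39 = 0.0546
  π_II·f_II = 0.71 × 0.1 = 0.071
  π_III·f_III = 0.15 × 0.17 = 0.0255
Denominator: 0.0546 + 0.071 + 0.0255 = 0.1511
P(Language II | the observation) = 0.071 / 0.1511 ≈ 0.470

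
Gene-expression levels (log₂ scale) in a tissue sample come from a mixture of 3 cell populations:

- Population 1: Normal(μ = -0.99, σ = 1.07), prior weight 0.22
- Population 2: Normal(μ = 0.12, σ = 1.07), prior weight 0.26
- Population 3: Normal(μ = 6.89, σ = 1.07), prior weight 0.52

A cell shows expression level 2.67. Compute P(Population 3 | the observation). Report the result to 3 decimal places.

0.014

By Bayes' theorem, P(k | x) = w_k f_k(x) / Σ_j w_j f_j(x).
Evaluate each component's likelihood at the observed value:
  p_1 = 0.00107362
  p_2 = 0.0217887
  p_3 = 0.000156279
Unnormalised posteriors:
  w_1·p_1 = 0.22 × 0.00107362 = 0.000236197
  w_2·p_2 = 0.26 × 0.0217887 = 0.00566506
  w_3·p_3 = 0.52 × 0.000156279 = 8.12649e-05
Marginal: 0.000236197 + 0.00566506 + 8.12649e-05 = 0.00598252
P(Population 3 | the observation) ≈ 0.014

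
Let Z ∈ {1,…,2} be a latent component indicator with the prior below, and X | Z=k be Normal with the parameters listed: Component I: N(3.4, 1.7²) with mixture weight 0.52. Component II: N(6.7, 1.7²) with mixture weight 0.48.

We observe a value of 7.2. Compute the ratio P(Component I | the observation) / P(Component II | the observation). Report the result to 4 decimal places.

Only the two components matter; the odds are (w_i f_i(x)) / (w_j f_j(x)).
Normal densities:
  L_I = 0.0192964
  L_II = 0.224738
0.0100341 / 0.107874 ≈ 0.0930

0.0930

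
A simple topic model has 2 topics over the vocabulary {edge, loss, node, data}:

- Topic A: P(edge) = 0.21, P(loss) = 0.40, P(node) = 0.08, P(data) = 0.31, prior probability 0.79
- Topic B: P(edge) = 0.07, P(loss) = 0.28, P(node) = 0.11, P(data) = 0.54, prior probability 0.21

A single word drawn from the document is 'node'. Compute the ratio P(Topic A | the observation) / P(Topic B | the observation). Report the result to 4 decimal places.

2.7359

The posterior odds equal the prior odds times the likelihood ratio: (π_i/π_j)·(f_i(x)/f_j(x)).
Component likelihoods at x = 'node':
  L_A = 0.08
  L_B = 0.11
Odds = (0.79/0.21) × (0.08/0.11) = 3.7619 × 0.727273 ≈ 2.7359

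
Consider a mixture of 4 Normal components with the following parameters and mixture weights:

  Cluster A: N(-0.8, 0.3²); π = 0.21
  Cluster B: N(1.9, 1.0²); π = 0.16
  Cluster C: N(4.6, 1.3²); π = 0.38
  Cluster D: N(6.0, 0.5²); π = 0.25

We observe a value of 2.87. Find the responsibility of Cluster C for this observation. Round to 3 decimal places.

By Bayes' theorem, P(k | x) = w_k f_k(x) / Σ_j w_j f_j(x).
Normal densities:
  f_A = (1/(0.3·√(2π)))·exp(−(2.87−-0.8)²/(2·0.3²)) = 1.329808·exp(-74.82722) = 4.23389e-33
  f_B = (1/(1.0·√(2π)))·exp(−(2.87−1.9)²/(2·1.0²)) = 0.398942·exp(-0.47045) = 0.249228
  f_C = (1/(1.3·√(2π)))·exp(−(2.87−4.6)²/(2·1.3²)) = 0.306879·exp(-0.88547) = 0.126593
  f_D = (1/(0.5·√(2π)))·exp(−(2.87−6.0)²/(2·0.5²)) = 0.797885·exp(-19.59380) = 2.46866e-09
Multiply by the mixture weights:
  w_A·f_A = 0.21 × 4.23389e-33 = 8.89116e-34
  w_B·f_B = 0.16 × 0.249228 = 0.0398764
  w_C·f_C = 0.38 × 0.126593 = 0.0481054
  w_D·f_D = 0.25 × 2.46866e-09 = 6.17164e-10
Sum: 8.89116e-34 + 0.0398764 + 0.0481054 + 6.17164e-10 = 0.0879819
P(Cluster C | the observation) = 0.0481054 / 0.0879819 ≈ 0.547

0.547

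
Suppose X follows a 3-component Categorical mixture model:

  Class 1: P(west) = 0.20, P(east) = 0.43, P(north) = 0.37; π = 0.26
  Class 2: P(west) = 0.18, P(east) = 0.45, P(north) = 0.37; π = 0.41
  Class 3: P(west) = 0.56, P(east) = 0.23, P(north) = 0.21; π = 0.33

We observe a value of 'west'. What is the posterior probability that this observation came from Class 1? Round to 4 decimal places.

0.1674

P(component k | x) = w_k·f_k(x) / marginal(x), where marginal(x) = Σ_j w_j·f_j(x).
Component likelihoods at x = 'west':
  p_1 = 0.2
  p_2 = 0.18
  p_3 = 0.56
Prior × likelihood for each component:
  w_1·p_1 = 0.26 × 0.2 = 0.052
  w_2·p_2 = 0.41 × 0.18 = 0.0738
  w_3·p_3 = 0.33 × 0.56 = 0.1848
Denominator: 0.052 + 0.0738 + 0.1848 = 0.3106
Responsibility of Class 1: 0.052 / 0.3106 ≈ 0.1674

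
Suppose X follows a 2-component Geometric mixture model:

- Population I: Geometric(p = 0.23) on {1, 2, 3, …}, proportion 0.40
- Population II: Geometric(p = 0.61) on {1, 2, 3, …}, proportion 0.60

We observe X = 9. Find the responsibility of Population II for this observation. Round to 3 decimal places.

0.017

P(component k | x) = P(Z=k)·f_k(x) / marginal(x), where marginal(x) = Σ_j P(Z=j)·f_j(x).
Geometric probabilities:
  L_I = 0.0284219
  L_II = 0.000326473
Multiply by the mixture weights:
  P(Z=I)·L_I = 0.40 × 0.0284219 = 0.0113688
  P(Z=II)·L_II = 0.60 × 0.000326473 = 0.000195884
Denominator: 0.0113688 + 0.000195884 = 0.0115647
So the posterior for Population II is 0.000195884 / 0.0115647 ≈ 0.017.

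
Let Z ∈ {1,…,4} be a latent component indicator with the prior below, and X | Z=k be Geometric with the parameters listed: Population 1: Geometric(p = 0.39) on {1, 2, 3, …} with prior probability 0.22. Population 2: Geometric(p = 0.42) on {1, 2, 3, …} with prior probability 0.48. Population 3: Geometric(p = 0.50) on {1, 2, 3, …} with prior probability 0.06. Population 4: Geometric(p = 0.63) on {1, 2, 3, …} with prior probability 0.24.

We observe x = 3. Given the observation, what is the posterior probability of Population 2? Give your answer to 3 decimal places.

0.530

Apply Bayes' rule: the posterior for each component is proportional to its prior times its likelihood at x.
Evaluate each component's likelihood at the observed value:
  f_1 = 0.145119
  f_2 = 0.141288
  f_3 = 0.125
  f_4 = 0.086247
Multiply by the mixture weights:
  P(Z=1)·f_1 = 0.22 × 0.145119 = 0.0319262
  P(Z=2)·f_2 = 0.48 × 0.141288 = 0.0678182
  P(Z=3)·f_3 = 0.06 × 0.125 = 0.0075
  P(Z=4)·f_4 = 0.24 × 0.086247 = 0.0206993
Evidence: 0.0319262 + 0.0678182 + 0.0075 + 0.0206993 = 0.127944
P(Population 2 | x) = 0.0678182 / 0.127944 ≈ 0.530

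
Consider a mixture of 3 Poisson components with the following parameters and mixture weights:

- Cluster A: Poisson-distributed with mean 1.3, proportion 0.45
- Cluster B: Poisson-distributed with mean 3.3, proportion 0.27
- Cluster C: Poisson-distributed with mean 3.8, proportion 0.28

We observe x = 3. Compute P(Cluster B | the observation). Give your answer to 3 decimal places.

Apply Bayes' rule: the posterior for each component is proportional to its prior times its likelihood at x.
Evaluate each component's likelihood at the observed value:
  p_A = 0.0997921
  p_B = 0.220912
  p_C = 0.204588
Prior × likelihood for each component:
  π_A·p_A = 0.45 × 0.0997921 = 0.0449064
  π_B·p_B = 0.27 × 0.220912 = 0.0596462
  π_C·p_C = 0.28 × 0.204588 = 0.0572847
Normaliser: 0.0449064 + 0.0596462 + 0.0572847 = 0.161837
So the posterior for Cluster B is 0.0596462 / 0.161837 ≈ 0.369.

0.369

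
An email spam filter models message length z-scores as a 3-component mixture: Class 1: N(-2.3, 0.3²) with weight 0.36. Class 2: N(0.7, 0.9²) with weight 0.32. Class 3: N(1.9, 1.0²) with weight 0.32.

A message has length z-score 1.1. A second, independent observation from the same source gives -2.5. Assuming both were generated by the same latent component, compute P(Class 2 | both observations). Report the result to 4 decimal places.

P(component k | x) = π_k·f_k(x) / marginal(x), where marginal(x) = Σ_j π_j·f_j(x).
Since both observations come from the same component, the likelihood for component k is f_k(x₁)·f_k(x₂).
  p_1 = [(1/(0.3·√(2π)))·exp(−(1.1−-2.3)²/(2·0.3²)) = 1.329808·exp(-64.22222) = 1.70778e-28] × [1.06483] = 1.81849e-28
  p_2 = [(1/(0.9·√(2π)))·exp(−(1.1−0.7)²/(2·0.9²)) = 0.443269·exp(-0.09877) = 0.401582] × [0.000797072] = 0.00032009
  p_3 = [(1/(1.0·√(2π)))·exp(−(1.1−1.9)²/(2·1.0²)) = 0.398942·exp(-0.32000) = 0.289692] × [2.49425e-05] = 7.22562e-06
Weight by the priors:
  π_1·p_1 = 0.36 × 1.81849e-28 = 6.54657e-29
  π_2·p_2 = 0.32 × 0.00032009 = 0.000102429
  π_3·p_3 = 0.32 × 7.22562e-06 = 2.3122e-06
Normaliser: 6.54657e-29 + 0.000102429 + 2.3122e-06 = 0.000104741
P(Class 2 | data) = 0.000102429 / 0.000104741 ≈ 0.9779

0.9779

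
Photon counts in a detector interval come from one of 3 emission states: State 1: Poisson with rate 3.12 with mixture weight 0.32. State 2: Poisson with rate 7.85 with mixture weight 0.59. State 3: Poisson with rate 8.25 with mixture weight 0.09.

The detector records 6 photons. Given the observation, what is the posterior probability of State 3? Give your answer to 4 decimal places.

0.0998

Posterior ∝ prior × likelihood, so P(k | x) ∝ π_k f_k(x); normalise over all components.
Poisson probabilities:
  p_1 = e^(−3.12)·3.12^6/6! = 0.0565713
  p_2 = e^(−7.85)·7.85^6/6! = 0.12667
  p_3 = e^(−8.25)·8.25^6/6! = 0.114409
Weight by the priors:
  π_1·p_1 = 0.32 × 0.0565713 = 0.0181028
  π_2·p_2 = 0.59 × 0.12667 = 0.0747353
  π_3·p_3 = 0.09 × 0.114409 = 0.0102968
Sum: 0.0181028 + 0.0747353 + 0.0102968 = 0.103135
P(State 3 | the observation) ≈ 0.0998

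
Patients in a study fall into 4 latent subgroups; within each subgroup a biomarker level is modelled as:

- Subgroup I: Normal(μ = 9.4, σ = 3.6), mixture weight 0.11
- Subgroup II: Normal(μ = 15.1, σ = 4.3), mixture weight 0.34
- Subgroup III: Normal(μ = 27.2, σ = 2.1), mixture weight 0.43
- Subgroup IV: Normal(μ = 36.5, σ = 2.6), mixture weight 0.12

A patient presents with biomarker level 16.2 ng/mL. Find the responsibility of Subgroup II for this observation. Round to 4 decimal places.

Apply Bayes' rule: the posterior for each component is proportional to its prior times its likelihood at x.
Normal densities:
  L_I = 0.0186143
  L_II = 0.0897907
  L_III = 2.09258e-07
  L_IV = 8.8844e-15
Unnormalised posteriors:
  w_I·L_I = 0.11 × 0.0186143 = 0.00204758
  w_II·L_II = 0.34 × 0.0897907 = 0.0305288
  w_III·L_III = 0.43 × 2.09258e-07 = 8.9981e-08
  w_IV·L_IV = 0.12 × 8.8844e-15 = 1.06613e-15
Evidence: 0.00204758 + 0.0305288 + 8.9981e-08 + 1.06613e-15 = 0.0325765
P(Subgroup II | data) = 0.0305288 / 0.0325765 ≈ 0.9371

0.9371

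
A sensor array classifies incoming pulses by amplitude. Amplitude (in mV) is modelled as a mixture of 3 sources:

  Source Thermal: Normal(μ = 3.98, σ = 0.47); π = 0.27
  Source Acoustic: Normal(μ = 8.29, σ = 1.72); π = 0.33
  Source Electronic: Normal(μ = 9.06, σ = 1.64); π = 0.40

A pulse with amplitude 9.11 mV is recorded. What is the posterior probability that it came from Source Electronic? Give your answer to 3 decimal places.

0.587

P(component k | x) = π_k·f_k(x) / marginal(x), where marginal(x) = Σ_j π_j·f_j(x).
Evaluate each component's likelihood at the observed value:
  p_Thermal = (1/(0.47·√(2π)))·exp(−(9.11−3.98)²/(2·0.47²)) = 0.848813·exp(-59.56745) = 1.1455e-26
  p_Acoustic = (1/(1.72·√(2π)))·exp(−(9.11−8.29)²/(2·1.72²)) = 0.231943·exp(-0.11364) = 0.207027
  p_Electronic = (1/(1.64·√(2π)))·exp(−(9.11−9.06)²/(2·1.64²)) = 0.243257·exp(-0.00046) = 0.243144
Unnormalised posteriors:
  π_Thermal·p_Thermal = 0.27 × 1.1455e-26 = 3.09286e-27
  π_Acoustic·p_Acoustic = 0.33 × 0.207027 = 0.068319
  π_Electronic·p_Electronic = 0.40 × 0.243144 = 0.0972578
Marginal: 3.09286e-27 + 0.068319 + 0.0972578 = 0.165577
Responsibility of Source Electronic: 0.0972578 / 0.165577 ≈ 0.587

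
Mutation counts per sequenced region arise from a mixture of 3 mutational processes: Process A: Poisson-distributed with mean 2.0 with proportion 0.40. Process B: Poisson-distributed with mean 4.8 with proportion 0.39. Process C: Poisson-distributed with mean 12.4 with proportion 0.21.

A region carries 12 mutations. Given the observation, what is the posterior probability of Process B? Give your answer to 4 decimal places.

The responsibility of component k is π_k f_k(x) divided by Σ_j π_j f_j(x).
Poisson probabilities:
  p_A = 1.15727e-06
  p_B = 0.00257007
  p_C = 0.113624
Unnormalised posteriors:
  π_A·p_A = 0.40 × 1.15727e-06 = 4.62907e-07
  π_B·p_B = 0.39 × 0.00257007 = 0.00100233
  π_C·p_C = 0.21 × 0.113624 = 0.0238611
Normaliser: 4.62907e-07 + 0.00100233 + 0.0238611 = 0.0248639
Responsibility of Process B: 0.00100233 / 0.0248639 ≈ 0.0403

0.0403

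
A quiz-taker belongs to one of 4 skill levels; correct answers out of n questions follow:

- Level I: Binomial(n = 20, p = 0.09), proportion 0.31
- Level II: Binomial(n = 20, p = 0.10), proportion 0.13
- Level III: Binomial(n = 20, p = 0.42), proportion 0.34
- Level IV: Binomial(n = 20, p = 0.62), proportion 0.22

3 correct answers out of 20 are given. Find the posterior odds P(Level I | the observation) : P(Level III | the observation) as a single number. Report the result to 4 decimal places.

18.9797

The posterior odds equal the prior odds times the likelihood ratio: (π_i/π_j)·(f_i(x)/f_j(x)).
Binomial probabilities:
  f_I = C(20,3)·0.09^3·0.91^17 = 1140·0.000729·0.201235 = 0.167238
  f_II = C(20,3)·0.10^3·0.90^17 = 1140·0.001·0.166772 = 0.19012
  f_III = C(20,3)·0.42^3·0.58^17 = 1140·0.074088·9.51209e-05 = 0.00803394
  f_IV = C(20,3)·0.62^3·0.38^17 = 1140·0.238328·7.18325e-08 = 1.95165e-05
0.0518439 / 0.00273154 ≈ 18.9797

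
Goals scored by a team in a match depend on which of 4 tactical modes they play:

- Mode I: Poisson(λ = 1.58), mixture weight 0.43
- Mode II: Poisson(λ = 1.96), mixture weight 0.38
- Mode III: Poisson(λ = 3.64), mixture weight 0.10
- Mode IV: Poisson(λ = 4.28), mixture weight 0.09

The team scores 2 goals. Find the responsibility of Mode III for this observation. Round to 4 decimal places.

0.0718

The responsibility of component k is w_k f_k(x) divided by Σ_j w_j f_j(x).
Poisson probabilities:
  p_I = e^(−1.58)·1.58^2/2! = 0.257098
  p_II = e^(−1.96)·1.96^2/2! = 0.270561
  p_III = e^(−3.64)·3.64^2/2! = 0.173917
  p_IV = e^(−4.28)·4.28^2/2! = 0.126788
Unnormalised posteriors:
  w_I·p_I = 0.43 × 0.257098 = 0.110552
  w_II·p_II = 0.38 × 0.270561 = 0.102813
  w_III·p_III = 0.10 × 0.173917 = 0.0173917
  w_IV·p_IV = 0.09 × 0.126788 = 0.0114109
Evidence: 0.110552 + 0.102813 + 0.0173917 + 0.0114109 = 0.242168
Responsibility of Mode III: 0.0173917 / 0.242168 ≈ 0.0718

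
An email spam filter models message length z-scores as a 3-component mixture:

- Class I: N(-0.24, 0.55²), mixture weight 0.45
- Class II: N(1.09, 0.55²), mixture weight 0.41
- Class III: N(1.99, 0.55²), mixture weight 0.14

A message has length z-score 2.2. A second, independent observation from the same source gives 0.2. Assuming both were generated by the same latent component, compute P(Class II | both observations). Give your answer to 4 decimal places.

The responsibility of component k is w_k f_k(x) divided by Σ_j w_j f_j(x).
Since both observations come from the same component, the likelihood for component k is f_k(x₁)·f_k(x₂).
  p_I = [3.86191e-05] × [0.526712] = 2.03412e-05
  p_II = [0.0946442] × [0.195859] = 0.018537
  p_III = [0.674358] × [0.00363504] = 0.00245132
Weight by the priors:
  w_I·p_I = 0.45 × 2.03412e-05 = 9.15352e-06
  w_II·p_II = 0.41 × 0.018537 = 0.00760016
  w_III·p_III = 0.14 × 0.00245132 = 0.000343185
Marginal: 9.15352e-06 + 0.00760016 + 0.000343185 = 0.0079525
P(Class II | x₁, x₂) = 0.00760016 / 0.0079525 ≈ 0.9557

0.9557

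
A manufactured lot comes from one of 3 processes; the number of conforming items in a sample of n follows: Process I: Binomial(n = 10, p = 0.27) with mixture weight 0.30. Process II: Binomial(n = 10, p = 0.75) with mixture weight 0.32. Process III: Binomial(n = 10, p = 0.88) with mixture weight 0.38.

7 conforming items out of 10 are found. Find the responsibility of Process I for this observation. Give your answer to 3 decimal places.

P(component k | x) = w_k·f_k(x) / marginal(x), where marginal(x) = Σ_j w_j·f_j(x).
Evaluate each component's likelihood at the observed value:
  p_I = 0.00488311
  p_II = 0.250282
  p_III = 0.084743
Weight by the priors:
  w_I·p_I = 0.30 × 0.00488311 = 0.00146493
  w_II·p_II = 0.32 × 0.250282 = 0.0800903
  w_III·p_III = 0.38 × 0.084743 = 0.0322023
Marginal: 0.00146493 + 0.0800903 + 0.0322023 = 0.113758
So the posterior for Process I is 0.00146493 / 0.113758 ≈ 0.013.

0.013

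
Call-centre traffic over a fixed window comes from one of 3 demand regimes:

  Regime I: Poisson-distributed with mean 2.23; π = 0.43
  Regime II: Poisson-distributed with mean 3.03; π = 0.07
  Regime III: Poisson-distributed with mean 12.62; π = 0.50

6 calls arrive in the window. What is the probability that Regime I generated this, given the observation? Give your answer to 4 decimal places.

Posterior ∝ prior × likelihood, so P(k | x) ∝ P(Z=k) f_k(x); normalise over all components.
Evaluate each component's likelihood at the observed value:
  p_I = e^(−2.23)·2.23^6/6! = 0.0183662
  p_II = e^(−3.03)·3.03^6/6! = 0.0519291
  p_III = e^(−12.62)·12.62^6/6! = 0.018545
Weight by the priors:
  P(Z=I)·p_I = 0.43 × 0.0183662 = 0.00789748
  P(Z=II)·p_II = 0.07 × 0.0519291 = 0.00363504
  P(Z=III)·p_III = 0.50 × 0.018545 = 0.00927251
Normaliser: 0.00789748 + 0.00363504 + 0.00927251 = 0.020805
Responsibility of Regime I: 0.00789748 / 0.020805 ≈ 0.3796

0.3796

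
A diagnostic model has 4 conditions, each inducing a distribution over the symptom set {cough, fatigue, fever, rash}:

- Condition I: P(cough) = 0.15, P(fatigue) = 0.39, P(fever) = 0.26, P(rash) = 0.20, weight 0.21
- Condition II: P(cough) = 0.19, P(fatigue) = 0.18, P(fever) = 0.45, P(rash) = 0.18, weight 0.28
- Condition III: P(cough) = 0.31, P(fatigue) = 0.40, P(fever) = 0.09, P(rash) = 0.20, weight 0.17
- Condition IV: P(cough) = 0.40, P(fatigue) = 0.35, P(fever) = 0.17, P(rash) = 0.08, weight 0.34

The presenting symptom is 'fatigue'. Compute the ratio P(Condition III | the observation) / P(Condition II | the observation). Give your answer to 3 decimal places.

1.349

The posterior odds equal the prior odds times the likelihood ratio: (π_i/π_j)·(f_i(x)/f_j(x)).
Evaluate each component's likelihood at the observed value:
  L_I = 0.39
  L_II = 0.18
  L_III = 0.4
  L_IV = 0.35
0.068 / 0.0504 ≈ 1.349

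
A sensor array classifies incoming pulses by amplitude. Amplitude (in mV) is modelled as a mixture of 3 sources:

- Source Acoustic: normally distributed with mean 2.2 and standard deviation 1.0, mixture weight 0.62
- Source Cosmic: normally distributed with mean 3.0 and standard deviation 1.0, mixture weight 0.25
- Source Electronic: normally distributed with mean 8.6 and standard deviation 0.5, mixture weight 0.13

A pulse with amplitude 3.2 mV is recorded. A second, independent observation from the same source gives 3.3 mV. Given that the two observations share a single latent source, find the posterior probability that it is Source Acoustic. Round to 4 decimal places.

0.4671

P(component k | x) = P(Z=k)·f_k(x) / marginal(x), where marginal(x) = Σ_j P(Z=j)·f_j(x).
Since both observations come from the same component, the likelihood for component k is f_k(x₁)·f_k(x₂).
  L_Acoustic = [0.241971] × [0.217852] = 0.0527138
  L_Cosmic = [0.391043] × [0.381388] = 0.149139
  L_Electronic = [3.74874e-26] × [3.18622e-25] = 1.19443e-50
Multiply by the mixture weights:
  P(Z=Acoustic)·L_Acoustic = 0.62 × 0.0527138 = 0.0326826
  P(Z=Cosmic)·L_Cosmic = 0.25 × 0.149139 = 0.0372847
  P(Z=Electronic)·L_Electronic = 0.13 × 1.19443e-50 = 1.55276e-51
Denominator: 0.0326826 + 0.0372847 + 1.55276e-51 = 0.0699673
So the posterior for Source Acoustic is 0.0326826 / 0.0699673 ≈ 0.4671.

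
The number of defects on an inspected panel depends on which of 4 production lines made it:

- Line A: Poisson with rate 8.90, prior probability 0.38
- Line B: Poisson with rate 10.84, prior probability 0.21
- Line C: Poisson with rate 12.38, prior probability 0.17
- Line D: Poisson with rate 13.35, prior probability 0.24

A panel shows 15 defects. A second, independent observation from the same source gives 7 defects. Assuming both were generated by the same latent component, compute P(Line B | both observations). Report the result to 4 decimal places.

Posterior ∝ prior × likelihood, so P(k | x) ∝ π_k f_k(x); normalise over all components.
Since both observations come from the same component, the likelihood for component k is f_k(x₁)·f_k(x₂).
  f_A = [e^(−8.90)·8.90^15/15! = 0.0181606] × [0.119696] = 0.00217374
  f_B = [e^(−10.84)·10.84^15/15! = 0.0502559] × [0.0683947] = 0.00343724
  f_C = [e^(−12.38)·12.38^15/15! = 0.0790213] × [0.0371577] = 0.00293625
  f_D = [e^(−13.35)·13.35^15/15! = 0.0928727] × [0.023884] = 0.00221817
Weight by the priors:
  π_A·f_A = 0.38 × 0.00217374 = 0.000826022
  π_B·f_B = 0.21 × 0.00343724 = 0.00072182
  π_C·f_C = 0.17 × 0.00293625 = 0.000499162
  π_D·f_D = 0.24 × 0.00221817 = 0.000532361
Evidence: 0.000826022 + 0.00072182 + 0.000499162 + 0.000532361 = 0.00257937
Responsibility of Line B: 0.00072182 / 0.00257937 ≈ 0.2798

0.2798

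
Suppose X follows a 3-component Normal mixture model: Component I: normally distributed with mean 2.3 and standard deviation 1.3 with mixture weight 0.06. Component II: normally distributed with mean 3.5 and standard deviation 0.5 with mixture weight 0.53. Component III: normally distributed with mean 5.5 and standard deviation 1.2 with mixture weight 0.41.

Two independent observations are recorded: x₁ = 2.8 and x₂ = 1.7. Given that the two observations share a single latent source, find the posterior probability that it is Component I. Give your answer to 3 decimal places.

P(component k | x) = w_k·f_k(x) / marginal(x), where marginal(x) = Σ_j w_j·f_j(x).
Since both observations come from the same component, the likelihood for component k is f_k(x₁)·f_k(x₂).
  p_I = [(1/(1.3·√(2π)))·exp(−(2.8−2.3)²/(2·1.3²)) = 0.306879·exp(-0.07396) = 0.285] × [0.275874] = 0.0786239
  p_II = [(1/(0.5·√(2π)))·exp(−(2.8−3.5)²/(2·0.5²)) = 0.797885·exp(-0.98000) = 0.299455] × [0.0012238] = 0.000366474
  p_III = [(1/(1.2·√(2π)))·exp(−(2.8−5.5)²/(2·1.2²)) = 0.332452·exp(-2.53125) = 0.0264497] × [0.00220915] = 5.84313e-05
Prior × likelihood for each component:
  w_I·p_I = 0.06 × 0.0786239 = 0.00471744
  w_II·p_II = 0.53 × 0.000366474 = 0.000194231
  w_III·p_III = 0.41 × 5.84313e-05 = 2.39568e-05
Marginal: 0.00471744 + 0.000194231 + 2.39568e-05 = 0.00493562
P(Component I | data) ≈ 0.956

0.956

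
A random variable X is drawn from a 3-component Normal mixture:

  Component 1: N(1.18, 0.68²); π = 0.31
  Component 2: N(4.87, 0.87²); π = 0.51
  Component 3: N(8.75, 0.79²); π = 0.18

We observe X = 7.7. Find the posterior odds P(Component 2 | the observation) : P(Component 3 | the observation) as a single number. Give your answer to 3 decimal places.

Posterior odds = (P(Z=i) f_i(x)) / (P(Z=j) f_j(x)); the normalising sum cancels.
Normal densities:
  p_1 = 6.38456e-21
  p_2 = 0.00231055
  p_3 = 0.208777
0.00117838 / 0.0375799 ≈ 0.031

0.031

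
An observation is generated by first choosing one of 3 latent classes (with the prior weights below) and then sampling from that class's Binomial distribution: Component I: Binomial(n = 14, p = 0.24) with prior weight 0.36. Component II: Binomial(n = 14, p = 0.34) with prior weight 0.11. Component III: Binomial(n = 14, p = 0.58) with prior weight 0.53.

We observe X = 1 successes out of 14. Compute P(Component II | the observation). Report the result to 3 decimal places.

0.065

The responsibility of component k is π_k f_k(x) divided by Σ_j π_j f_j(x).
Component likelihoods at x = 1 successes out of 14:
  L_I = 0.0948235
  L_II = 0.0214624
  L_III = 0.000102754
Multiply by the mixture weights:
  π_I·L_I = 0.36 × 0.0948235 = 0.0341365
  π_II·L_II = 0.11 × 0.0214624 = 0.00236086
  π_III·L_III = 0.53 × 0.000102754 = 5.44594e-05
Normaliser: 0.0341365 + 0.00236086 + 5.44594e-05 = 0.0365518
Responsibility of Component II: 0.00236086 / 0.0365518 ≈ 0.065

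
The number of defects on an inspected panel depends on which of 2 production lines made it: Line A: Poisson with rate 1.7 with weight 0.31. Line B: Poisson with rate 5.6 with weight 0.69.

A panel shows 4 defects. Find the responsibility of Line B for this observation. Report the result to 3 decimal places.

Posterior ∝ prior × likelihood, so P(k | x) ∝ w_k f_k(x); normalise over all components.
Component likelihoods at x = 4 defects:
  p_A = e^(−1.7)·1.7^4/4! = 0.0635746
  p_B = e^(−5.6)·5.6^4/4! = 0.151528
Prior × likelihood for each component:
  w_A·p_A = 0.31 × 0.0635746 = 0.0197081
  w_B·p_B = 0.69 × 0.151528 = 0.104554
Sum: 0.0197081 + 0.104554 = 0.124262
P(Line B | x) = 0.104554 / 0.124262 ≈ 0.841

0.841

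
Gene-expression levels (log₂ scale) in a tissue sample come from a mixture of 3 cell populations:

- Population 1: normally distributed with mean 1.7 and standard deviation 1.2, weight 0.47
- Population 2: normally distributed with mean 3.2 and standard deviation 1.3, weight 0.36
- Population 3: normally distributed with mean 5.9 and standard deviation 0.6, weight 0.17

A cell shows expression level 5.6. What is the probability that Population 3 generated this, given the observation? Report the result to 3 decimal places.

0.827

By Bayes' theorem, P(k | x) = w_k f_k(x) / Σ_j w_j f_j(x).
Evaluate each component's likelihood at the observed value:
  f_1 = 0.00169087
  f_2 = 0.05583
  f_3 = 0.586776
Weight by the priors:
  w_1·f_1 = 0.47 × 0.00169087 = 0.00079471
  w_2·f_2 = 0.36 × 0.05583 = 0.0200988
  w_3·f_3 = 0.17 × 0.586776 = 0.0997518
Sum: 0.00079471 + 0.0200988 + 0.0997518 = 0.120645
Responsibility of Population 3: 0.0997518 / 0.120645 ≈ 0.827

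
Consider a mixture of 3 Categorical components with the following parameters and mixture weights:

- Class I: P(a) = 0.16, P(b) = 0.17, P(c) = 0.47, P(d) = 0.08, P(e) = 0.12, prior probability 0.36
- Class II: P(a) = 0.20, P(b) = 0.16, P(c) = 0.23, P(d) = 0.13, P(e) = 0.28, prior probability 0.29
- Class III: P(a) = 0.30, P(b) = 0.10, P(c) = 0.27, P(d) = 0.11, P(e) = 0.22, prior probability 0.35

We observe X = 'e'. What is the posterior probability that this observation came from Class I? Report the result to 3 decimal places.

By Bayes' theorem, P(k | x) = π_k f_k(x) / Σ_j π_j f_j(x).
Component likelihoods at x = 'e':
  p_I = P(e | comp) = 0.12
  p_II = P(e | comp) = 0.28
  p_III = P(e | comp) = 0.22
Weight by the priors:
  π_I·p_I = 0.36 × 0.12 = 0.0432
  π_II·p_II = 0.29 × 0.28 = 0.0812
  π_III·p_III = 0.35 × 0.22 = 0.077
Denominator: 0.0432 + 0.0812 + 0.077 = 0.2014
P(Class I | data) = 0.0432 / 0.2014 ≈ 0.214

0.214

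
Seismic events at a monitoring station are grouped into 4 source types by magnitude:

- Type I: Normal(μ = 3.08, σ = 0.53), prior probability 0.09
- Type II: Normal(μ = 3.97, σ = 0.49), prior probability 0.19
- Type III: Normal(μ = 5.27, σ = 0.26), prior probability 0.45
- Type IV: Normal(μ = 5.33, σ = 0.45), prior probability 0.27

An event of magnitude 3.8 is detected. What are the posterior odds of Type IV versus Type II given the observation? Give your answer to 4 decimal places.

Only the two components matter; the odds are (w_i f_i(x)) / (w_j f_j(x)).
Normal densities:
  f_I = 0.29915
  f_II = 0.766614
  f_III = 1.75636e-07
  f_IV = 0.00273826
Odds = (0.27/0.19) × (0.00273826/0.766614) = 1.42105 × 0.0035719 ≈ 0.0051

0.0051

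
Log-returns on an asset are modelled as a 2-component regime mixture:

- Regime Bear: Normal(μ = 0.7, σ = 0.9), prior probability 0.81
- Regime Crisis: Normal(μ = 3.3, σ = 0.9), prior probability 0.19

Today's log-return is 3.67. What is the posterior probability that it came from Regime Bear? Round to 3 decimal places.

The responsibility of component k is P(Z=k) f_k(x) divided by Σ_j P(Z=j) f_j(x).
Component likelihoods at x = 3.67:
  L_Bear = (1/(0.9·√(2π)))·exp(−(3.67−0.7)²/(2·0.9²)) = 0.443269·exp(-5.44500) = 0.00191397
  L_Crisis = (1/(0.9·√(2π)))·exp(−(3.67−3.3)²/(2·0.9²)) = 0.443269·exp(-0.08451) = 0.407349
Multiply by the mixture weights:
  P(Z=Bear)·L_Bear = 0.81 × 0.00191397 = 0.00155031
  P(Z=Crisis)·L_Crisis = 0.19 × 0.407349 = 0.0773964
Denominator: 0.00155031 + 0.0773964 = 0.0789467
So the posterior for Regime Bear is 0.00155031 / 0.0789467 ≈ 0.020.

0.020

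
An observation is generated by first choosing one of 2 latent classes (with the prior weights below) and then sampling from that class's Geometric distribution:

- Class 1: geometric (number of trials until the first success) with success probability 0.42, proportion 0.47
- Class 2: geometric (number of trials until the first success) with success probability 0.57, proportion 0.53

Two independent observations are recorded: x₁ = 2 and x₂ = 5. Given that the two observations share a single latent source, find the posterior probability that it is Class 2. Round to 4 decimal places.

Posterior ∝ prior × likelihood, so P(k | x) ∝ π_k f_k(x); normalise over all components.
Since both observations come from the same component, the likelihood for component k is f_k(x₁)·f_k(x₂).
  L_1 = [0.42·(1−0.42)^1 = 0.42·0.58 = 0.2436] × [0.0475293] = 0.0115781
  L_2 = [0.57·(1−0.57)^1 = 0.57·0.43 = 0.2451] × [0.0194872] = 0.0047763
Weight by the priors:
  π_1·L_1 = 0.47 × 0.0115781 = 0.00544172
  π_2·L_2 = 0.53 × 0.0047763 = 0.00253144
Marginal: 0.00544172 + 0.00253144 = 0.00797316
So the posterior for Class 2 is 0.00253144 / 0.00797316 ≈ 0.3175.

0.3175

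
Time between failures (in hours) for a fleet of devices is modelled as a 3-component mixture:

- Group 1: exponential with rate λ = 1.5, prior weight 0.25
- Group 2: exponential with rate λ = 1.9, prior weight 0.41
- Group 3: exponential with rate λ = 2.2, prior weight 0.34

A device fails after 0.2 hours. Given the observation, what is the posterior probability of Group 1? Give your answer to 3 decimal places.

0.215

Posterior ∝ prior × likelihood, so P(k | x) ∝ w_k f_k(x); normalise over all components.
Exponential densities:
  L_1 = 1.5·e^(−1.5·0.2) = 1.5·e^(−0.3000) = 1.11123
  L_2 = 1.9·e^(−1.9·0.2) = 1.9·e^(−0.3800) = 1.29934
  L_3 = 2.2·e^(−2.2·0.2) = 2.2·e^(−0.4400) = 1.41688
Prior × likelihood for each component:
  w_1·L_1 = 0.25 × 1.11123 = 0.277807
  w_2·L_2 = 0.41 × 1.29934 = 0.532728
  w_3·L_3 = 0.34 × 1.41688 = 0.481739
Normaliser: 0.277807 + 0.532728 + 0.481739 = 1.29227
Responsibility of Group 1: 0.277807 / 1.29227 ≈ 0.215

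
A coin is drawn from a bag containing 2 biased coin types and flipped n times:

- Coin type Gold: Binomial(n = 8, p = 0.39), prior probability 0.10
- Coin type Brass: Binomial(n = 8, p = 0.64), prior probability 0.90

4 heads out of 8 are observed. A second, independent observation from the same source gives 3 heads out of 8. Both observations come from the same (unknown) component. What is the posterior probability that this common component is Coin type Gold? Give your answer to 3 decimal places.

0.285

Posterior ∝ prior × likelihood, so P(k | x) ∝ π_k f_k(x); normalise over all components.
Since both observations come from the same component, the likelihood for component k is f_k(x₁)·f_k(x₂).
  f_Gold = [C(8,4)·0.39^4·0.61^4 = 70·0.0231344·0.138458 = 0.224221] × [0.280563] = 0.0629081
  f_Brass = [C(8,4)·0.64^4·0.36^4 = 70·0.167772·0.0167962 = 0.197255] × [0.0887647] = 0.0175093
Weight by the priors:
  π_Gold·f_Gold = 0.10 × 0.0629081 = 0.00629081
  π_Brass·f_Brass = 0.90 × 0.0175093 = 0.0157584
Evidence: 0.00629081 + 0.0157584 = 0.0220492
Responsibility of Coin type Gold: 0.00629081 / 0.0220492 ≈ 0.285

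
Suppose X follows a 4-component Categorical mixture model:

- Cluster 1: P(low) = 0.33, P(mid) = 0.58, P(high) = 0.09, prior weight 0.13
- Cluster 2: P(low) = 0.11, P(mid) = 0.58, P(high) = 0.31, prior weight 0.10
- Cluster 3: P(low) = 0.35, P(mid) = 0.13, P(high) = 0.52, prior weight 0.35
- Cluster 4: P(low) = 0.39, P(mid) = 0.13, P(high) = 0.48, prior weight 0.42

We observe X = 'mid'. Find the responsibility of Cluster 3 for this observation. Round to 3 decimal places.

Apply Bayes' rule: the posterior for each component is proportional to its prior times its likelihood at x.
Categorical probabilities:
  L_1 = P(mid | comp) = 0.58
  L_2 = P(mid | comp) = 0.58
  L_3 = P(mid | comp) = 0.13
  L_4 = P(mid | comp) = 0.13
Multiply by the mixture weights:
  π_1·L_1 = 0.13 × 0.58 = 0.0754
  π_2·L_2 = 0.10 × 0.58 = 0.058
  π_3·L_3 = 0.35 × 0.13 = 0.0455
  π_4·L_4 = 0.42 × 0.13 = 0.0546
Sum: 0.0754 + 0.058 + 0.0455 + 0.0546 = 0.2335
P(Cluster 3 | the observation) = 0.0455 / 0.2335 ≈ 0.195

0.195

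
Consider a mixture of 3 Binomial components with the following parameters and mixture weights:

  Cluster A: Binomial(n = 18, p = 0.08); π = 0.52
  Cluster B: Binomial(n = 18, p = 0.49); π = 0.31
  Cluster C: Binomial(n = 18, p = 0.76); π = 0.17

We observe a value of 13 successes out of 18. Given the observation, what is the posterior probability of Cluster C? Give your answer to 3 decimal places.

By Bayes' theorem, P(k | x) = P(Z=k) f_k(x) / Σ_j P(Z=j) f_j(x).
Binomial probabilities:
  L_A = C(18,13)·0.08^13·0.92^5 = 8568·5.49756e-15·0.659082 = 3.10448e-11
  L_B = C(18,13)·0.49^13·0.51^5 = 8568·9.38748e-05·0.0345025 = 0.027751
  L_C = C(18,13)·0.76^13·0.24^5 = 8568·0.0282213·0.000796262 = 0.192536
Unnormalised posteriors:
  P(Z=A)·L_A = 0.52 × 3.10448e-11 = 1.61433e-11
  P(Z=B)·L_B = 0.31 × 0.027751 = 0.00860282
  P(Z=C)·L_C = 0.17 × 0.192536 = 0.0327312
Denominator: 1.61433e-11 + 0.00860282 + 0.0327312 = 0.041334
P(Cluster C | 13 successes out of 18) = 0.0327312 / 0.041334 ≈ 0.792

0.792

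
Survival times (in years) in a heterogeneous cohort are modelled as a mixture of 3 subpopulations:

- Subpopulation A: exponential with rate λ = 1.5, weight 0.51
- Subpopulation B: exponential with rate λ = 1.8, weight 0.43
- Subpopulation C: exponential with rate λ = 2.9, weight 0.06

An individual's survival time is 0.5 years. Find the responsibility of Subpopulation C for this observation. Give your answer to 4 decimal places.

P(component k | x) = w_k·f_k(x) / marginal(x), where marginal(x) = Σ_j w_j·f_j(x).
Exponential densities:
  L_A = 0.70855
  L_B = 0.731825
  L_C = 0.680254
Multiply by the mixture weights:
  w_A·L_A = 0.51 × 0.70855 = 0.36136
  w_B·L_B = 0.43 × 0.731825 = 0.314685
  w_C·L_C = 0.06 × 0.680254 = 0.0408152
Evidence: 0.36136 + 0.314685 + 0.0408152 = 0.716861
P(Subpopulation C | data) ≈ 0.0569

0.0569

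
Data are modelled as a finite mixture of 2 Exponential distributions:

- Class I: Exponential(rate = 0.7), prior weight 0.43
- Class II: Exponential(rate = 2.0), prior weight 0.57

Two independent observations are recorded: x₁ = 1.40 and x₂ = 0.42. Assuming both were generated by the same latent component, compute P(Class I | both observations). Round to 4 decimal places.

0.4961

Posterior ∝ prior × likelihood, so P(k | x) ∝ P(Z=k) f_k(x); normalise over all components.
Since both observations come from the same component, the likelihood for component k is f_k(x₁)·f_k(x₂).
  f_I = [0.7·e^(−0.7·1.40) = 0.7·e^(−0.9800) = 0.262718] × [0.521694] = 0.137058
  f_II = [2.0·e^(−2.0·1.40) = 2.0·e^(−2.8000) = 0.12162] × [0.863421] = 0.105009
Multiply by the mixture weights:
  P(Z=I)·f_I = 0.43 × 0.137058 = 0.058935
  P(Z=II)·f_II = 0.57 × 0.105009 = 0.0598553
Denominator: 0.058935 + 0.0598553 = 0.11879
P(Class I | x₁,x₂) ≈ 0.4961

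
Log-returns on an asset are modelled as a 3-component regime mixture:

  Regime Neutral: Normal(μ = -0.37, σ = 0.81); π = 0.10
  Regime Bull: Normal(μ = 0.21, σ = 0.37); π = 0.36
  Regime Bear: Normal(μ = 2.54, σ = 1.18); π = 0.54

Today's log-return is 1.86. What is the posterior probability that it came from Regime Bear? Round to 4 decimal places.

Posterior ∝ prior × likelihood, so P(k | x) ∝ π_k f_k(x); normalise over all components.
Normal densities:
  L_Neutral = 0.0111317
  L_Bull = 5.18023e-05
  L_Bear = 0.286362
Prior × likelihood for each component:
  π_Neutral·L_Neutral = 0.10 × 0.0111317 = 0.00111317
  π_Bull·L_Bull = 0.36 × 5.18023e-05 = 1.86488e-05
  π_Bear·L_Bear = 0.54 × 0.286362 = 0.154636
Evidence: 0.00111317 + 1.86488e-05 + 0.154636 = 0.155768
So the posterior for Regime Bear is 0.154636 / 0.155768 ≈ 0.9927.

0.9927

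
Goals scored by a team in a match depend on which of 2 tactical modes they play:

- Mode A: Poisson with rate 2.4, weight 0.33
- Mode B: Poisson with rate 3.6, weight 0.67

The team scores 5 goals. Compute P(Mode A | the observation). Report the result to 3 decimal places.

0.177

Apply Bayes' rule: the posterior for each component is proportional to its prior times its likelihood at x.
Poisson probabilities:
  L_A = 0.0601961
  L_B = 0.13768
Prior × likelihood for each component:
  w_A·L_A = 0.33 × 0.0601961 = 0.0198647
  w_B·L_B = 0.67 × 0.13768 = 0.0922457
Marginal: 0.0198647 + 0.0922457 = 0.11211
So the posterior for Mode A is 0.0198647 / 0.11211 ≈ 0.177.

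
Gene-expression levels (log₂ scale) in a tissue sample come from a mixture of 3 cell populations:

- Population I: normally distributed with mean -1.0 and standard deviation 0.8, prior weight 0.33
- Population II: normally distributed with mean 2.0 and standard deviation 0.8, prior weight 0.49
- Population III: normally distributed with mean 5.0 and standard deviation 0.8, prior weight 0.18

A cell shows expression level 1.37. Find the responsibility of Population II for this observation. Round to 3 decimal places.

0.989

P(component k | x) = P(Z=k)·f_k(x) / marginal(x), where marginal(x) = Σ_j P(Z=j)·f_j(x).
Component likelihoods at x = 1.37:
  p_I = 0.00619509
  p_II = 0.365725
  p_III = 1.68654e-05
Prior × likelihood for each component:
  P(Z=I)·p_I = 0.33 × 0.00619509 = 0.00204438
  P(Z=II)·p_II = 0.49 × 0.365725 = 0.179205
  P(Z=III)·p_III = 0.18 × 1.68654e-05 = 3.03577e-06
Normaliser: 0.00204438 + 0.179205 + 3.03577e-06 = 0.181253
P(Population II | data) = 0.179205 / 0.181253 ≈ 0.989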